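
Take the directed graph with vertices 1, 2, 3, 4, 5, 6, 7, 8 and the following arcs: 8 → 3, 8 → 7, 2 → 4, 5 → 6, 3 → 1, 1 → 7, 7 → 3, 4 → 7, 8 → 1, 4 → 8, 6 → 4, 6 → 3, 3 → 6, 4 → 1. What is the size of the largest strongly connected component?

{1, 3, 4, 6, 7, 8} are all mutually reachable — one SCC of size 6.
{2} is an SCC by itself.
{5} is an SCC by itself.
The largest has 6 vertices.

6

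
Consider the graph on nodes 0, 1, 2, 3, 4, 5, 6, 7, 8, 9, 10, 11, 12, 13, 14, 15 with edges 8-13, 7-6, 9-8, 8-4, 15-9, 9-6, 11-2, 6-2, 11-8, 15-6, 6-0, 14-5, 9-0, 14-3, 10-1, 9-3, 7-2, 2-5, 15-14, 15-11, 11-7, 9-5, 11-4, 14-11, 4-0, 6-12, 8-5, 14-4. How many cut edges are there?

The edges on the cycle 15-9-6-2-5-8-11-15 are not bridges since each lies on that cycle.
But removing 13-8 disconnects 13 from 8; removing 12-6 disconnects 12 from 6; removing 10-1 disconnects 10 from 1 — these are bridges.
That makes 3 bridges.

3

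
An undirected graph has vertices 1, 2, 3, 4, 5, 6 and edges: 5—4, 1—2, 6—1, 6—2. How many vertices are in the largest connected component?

3

3 is isolated — a component by itself.
Starting from 4 we can reach 4, 5. That is one component of size 2.
Starting from 1 we can reach 1, 2, 6. That is one component of size 3.
The largest has 3 vertices.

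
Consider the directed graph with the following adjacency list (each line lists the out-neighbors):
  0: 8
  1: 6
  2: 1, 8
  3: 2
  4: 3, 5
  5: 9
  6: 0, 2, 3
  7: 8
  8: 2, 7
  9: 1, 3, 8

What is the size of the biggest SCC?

7

{0, 1, 2, 3, 6, 7, 8} are all mutually reachable — one SCC of size 7.
{9} is an SCC by itself.
{4} is an SCC by itself.
{5} is an SCC by itself.
The largest has 7 vertices.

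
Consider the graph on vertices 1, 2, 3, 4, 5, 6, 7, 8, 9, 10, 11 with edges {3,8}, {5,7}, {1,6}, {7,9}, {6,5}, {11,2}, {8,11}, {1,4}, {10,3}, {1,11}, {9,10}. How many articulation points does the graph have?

2

Removing 1 increases the component count from 1 to 2, so 1 is a cut vertex.
Removing 11 increases the component count from 1 to 2, so 11 is a cut vertex.
By contrast removing 4 leaves 1 component; it is not a cut vertex. No other vertex is a cut vertex either.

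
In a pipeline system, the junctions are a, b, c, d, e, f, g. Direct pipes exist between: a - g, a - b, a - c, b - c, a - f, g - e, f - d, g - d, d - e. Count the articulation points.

Removing a increases the component count from 1 to 2, so a is a cut vertex.
By contrast removing f leaves 1 component; it is not a cut vertex. No other vertex is a cut vertex either.

1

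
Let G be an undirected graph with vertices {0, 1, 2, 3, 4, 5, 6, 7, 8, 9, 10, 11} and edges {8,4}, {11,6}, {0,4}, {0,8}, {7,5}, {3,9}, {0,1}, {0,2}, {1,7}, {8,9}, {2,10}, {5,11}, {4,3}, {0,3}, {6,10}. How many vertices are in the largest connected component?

Starting from 0 we can reach 0, 1, 2, 3, 4, 5, 6, 7, 8, 9, 10, 11. That is one component of size 12.
The largest has 12 vertices.

12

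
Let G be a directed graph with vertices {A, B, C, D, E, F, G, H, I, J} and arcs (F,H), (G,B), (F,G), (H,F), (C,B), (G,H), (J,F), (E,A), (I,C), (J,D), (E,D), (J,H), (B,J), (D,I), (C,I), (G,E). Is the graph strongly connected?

There is no directed path from A to C, so the graph is not strongly connected.

No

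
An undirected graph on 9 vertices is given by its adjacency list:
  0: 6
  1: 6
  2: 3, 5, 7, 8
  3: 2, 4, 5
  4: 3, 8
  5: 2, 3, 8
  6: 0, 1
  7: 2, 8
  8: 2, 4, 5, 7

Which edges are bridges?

0-6, 1-6

The edges on the cycle 8-5-2-3-4-8 are not bridges since each lies on that cycle.
But removing 0-6 disconnects 0 from 6; removing 1-6 disconnects 1 from 6 — these are bridges.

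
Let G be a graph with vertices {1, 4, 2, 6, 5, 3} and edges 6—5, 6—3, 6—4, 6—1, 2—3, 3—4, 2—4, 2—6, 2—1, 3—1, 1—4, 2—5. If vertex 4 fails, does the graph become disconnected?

Deleting 4 leaves 1 component (was 1) (its neighbors 1, 2, 3, 6 remain connected to each other), so 4 is not a cut vertex.

No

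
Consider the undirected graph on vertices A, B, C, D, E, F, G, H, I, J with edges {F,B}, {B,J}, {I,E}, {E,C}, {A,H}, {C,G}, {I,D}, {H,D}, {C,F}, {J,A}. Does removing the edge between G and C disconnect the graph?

Yes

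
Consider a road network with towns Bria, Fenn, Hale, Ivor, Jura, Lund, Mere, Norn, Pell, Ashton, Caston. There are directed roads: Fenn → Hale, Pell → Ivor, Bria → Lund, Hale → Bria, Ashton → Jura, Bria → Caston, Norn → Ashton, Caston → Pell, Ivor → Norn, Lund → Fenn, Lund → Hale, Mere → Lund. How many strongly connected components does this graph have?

8

{Bria, Fenn, Hale, Lund} are all mutually reachable — one SCC of size 4.
{Caston} is an SCC by itself.
{Norn} is an SCC by itself.
{Jura} is an SCC by itself.
{Mere} is an SCC by itself.
(and 3 more singleton SCCs)
That gives 8 strongly connected components.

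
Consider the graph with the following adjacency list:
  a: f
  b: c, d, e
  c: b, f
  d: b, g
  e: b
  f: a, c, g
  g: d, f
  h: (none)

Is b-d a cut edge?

After removing b-d, the path b-c-f-g-d still connects them, so the edge is not a bridge.

No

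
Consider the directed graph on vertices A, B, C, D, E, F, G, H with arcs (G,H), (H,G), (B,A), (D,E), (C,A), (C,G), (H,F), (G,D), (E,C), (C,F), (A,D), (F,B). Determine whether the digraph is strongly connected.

Yes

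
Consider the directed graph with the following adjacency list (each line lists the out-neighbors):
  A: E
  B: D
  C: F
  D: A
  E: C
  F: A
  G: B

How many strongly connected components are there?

4

{A, C, E, F} are all mutually reachable — one SCC of size 4.
{G} is an SCC by itself.
{D} is an SCC by itself.
{B} is an SCC by itself.
That gives 4 strongly connected components.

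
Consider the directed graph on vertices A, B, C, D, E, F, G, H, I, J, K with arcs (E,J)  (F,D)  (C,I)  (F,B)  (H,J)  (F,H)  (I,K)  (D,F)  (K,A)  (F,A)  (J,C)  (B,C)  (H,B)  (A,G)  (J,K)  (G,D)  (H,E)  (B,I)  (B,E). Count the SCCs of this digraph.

{A, B, C, D, E, F, G, H, I, J, K} are all mutually reachable — one SCC of size 11.
That gives 1 strongly connected component.

1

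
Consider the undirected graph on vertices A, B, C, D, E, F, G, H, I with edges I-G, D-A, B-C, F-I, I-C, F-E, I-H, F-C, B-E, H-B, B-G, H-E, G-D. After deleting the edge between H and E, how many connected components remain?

H and E are still connected via H-B-E, so the component count stays at 1.

1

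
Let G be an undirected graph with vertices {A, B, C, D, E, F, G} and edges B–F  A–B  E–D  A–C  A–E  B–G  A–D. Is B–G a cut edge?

Removing B–G leaves no path between B and G: the component count goes from 1 to 2. So it is a bridge.

Yes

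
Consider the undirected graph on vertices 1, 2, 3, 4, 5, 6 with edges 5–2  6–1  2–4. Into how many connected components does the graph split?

3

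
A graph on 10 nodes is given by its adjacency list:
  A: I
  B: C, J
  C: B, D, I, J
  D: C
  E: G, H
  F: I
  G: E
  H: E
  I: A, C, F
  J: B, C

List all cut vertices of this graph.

Removing C increases the component count from 2 to 4, so C is a cut vertex.
Removing E increases the component count from 2 to 3, so E is a cut vertex.
Removing I increases the component count from 2 to 4, so I is a cut vertex.
By contrast removing F leaves 2 components; it is not a cut vertex. No other vertex is a cut vertex either.

C, E, I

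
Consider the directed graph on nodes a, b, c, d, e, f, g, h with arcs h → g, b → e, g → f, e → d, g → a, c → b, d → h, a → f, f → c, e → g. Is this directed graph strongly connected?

Yes

From g we can reach every vertex (a, b, c, d, e, f, g, h), and every vertex can reach g (a, b, c, d, e, f, g, h). So the whole graph is one strongly connected component.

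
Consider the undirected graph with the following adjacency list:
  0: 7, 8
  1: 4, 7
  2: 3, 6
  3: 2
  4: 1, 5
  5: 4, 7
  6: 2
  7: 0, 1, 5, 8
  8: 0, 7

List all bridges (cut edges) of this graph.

The edges on the cycle 7-0-8-7 are not bridges since each lies on that cycle.
But removing 6-2 disconnects 6 from 2; removing 3-2 disconnects 3 from 2 — these are bridges.

2-3, 2-6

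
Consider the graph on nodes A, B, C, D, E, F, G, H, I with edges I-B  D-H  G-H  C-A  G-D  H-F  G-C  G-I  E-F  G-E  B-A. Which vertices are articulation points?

Removing G increases the component count from 1 to 2, so G is a cut vertex.
By contrast removing C leaves 1 component; it is not a cut vertex. No other vertex is a cut vertex either.

G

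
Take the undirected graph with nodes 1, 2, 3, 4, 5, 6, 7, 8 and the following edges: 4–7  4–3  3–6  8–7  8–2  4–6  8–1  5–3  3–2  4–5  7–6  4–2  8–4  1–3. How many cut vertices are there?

0

Removing 7, for instance, still leaves 1 component. No single vertex removal increases the component count — the graph has no articulation points.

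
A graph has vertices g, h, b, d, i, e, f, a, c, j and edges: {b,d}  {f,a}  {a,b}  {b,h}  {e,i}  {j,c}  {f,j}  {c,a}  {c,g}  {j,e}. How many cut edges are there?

6

The edges on the cycle f-j-c-a-f are not bridges since each lies on that cycle.
But removing h—b disconnects h from b; removing a—b disconnects a from b; removing c—g disconnects c from g; removing d—b disconnects d from b — these are bridges.
In total 6 edges are bridges.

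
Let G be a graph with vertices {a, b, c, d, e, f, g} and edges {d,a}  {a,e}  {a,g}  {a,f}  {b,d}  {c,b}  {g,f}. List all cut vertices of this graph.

Removing a increases the component count from 1 to 3, so a is a cut vertex.
Removing b increases the component count from 1 to 2, so b is a cut vertex.
Removing d increases the component count from 1 to 2, so d is a cut vertex.
By contrast removing f leaves 1 component; it is not a cut vertex. No other vertex is a cut vertex either.

a, b, d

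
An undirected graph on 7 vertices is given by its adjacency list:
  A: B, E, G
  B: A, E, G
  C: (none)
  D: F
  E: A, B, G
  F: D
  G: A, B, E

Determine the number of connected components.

3

C is isolated — a component by itself.
Starting from D we can reach D, F. That is one component of size 2.
Starting from A we can reach A, B, E, G. That is one component of size 4.
Total: 3 components.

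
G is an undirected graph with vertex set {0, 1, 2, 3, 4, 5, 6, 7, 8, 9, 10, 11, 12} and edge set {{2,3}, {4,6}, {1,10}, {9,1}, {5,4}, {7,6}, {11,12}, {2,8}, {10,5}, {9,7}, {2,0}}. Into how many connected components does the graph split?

3

Starting from 11 we can reach 11, 12. That is one component of size 2.
Starting from 0 we can reach 0, 2, 3, 8. That is one component of size 4.
Starting from 1 we can reach 1, 4, 5, 6, 7, 9, 10. That is one component of size 7.
Total: 3 components.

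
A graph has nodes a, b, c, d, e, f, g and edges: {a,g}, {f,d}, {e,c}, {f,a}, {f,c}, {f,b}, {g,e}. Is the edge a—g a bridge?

After removing a—g, the path a-f-c-e-g still connects them, so the edge is not a bridge.

No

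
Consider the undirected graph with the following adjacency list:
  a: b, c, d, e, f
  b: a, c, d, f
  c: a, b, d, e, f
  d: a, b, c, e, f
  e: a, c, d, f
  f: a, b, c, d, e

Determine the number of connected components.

Starting from a we can reach a, b, c, d, e, f. That is one component of size 6.
Total: 1 component.

1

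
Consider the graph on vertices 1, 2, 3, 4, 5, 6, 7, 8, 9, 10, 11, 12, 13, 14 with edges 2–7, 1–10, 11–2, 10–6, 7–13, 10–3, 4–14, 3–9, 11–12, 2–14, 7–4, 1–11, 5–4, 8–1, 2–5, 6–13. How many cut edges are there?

4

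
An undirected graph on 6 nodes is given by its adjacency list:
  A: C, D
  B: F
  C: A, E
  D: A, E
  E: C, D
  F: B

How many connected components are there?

Starting from B we can reach B, F. That is one component of size 2.
Starting from A we can reach A, C, D, E. That is one component of size 4.
Total: 2 components.

2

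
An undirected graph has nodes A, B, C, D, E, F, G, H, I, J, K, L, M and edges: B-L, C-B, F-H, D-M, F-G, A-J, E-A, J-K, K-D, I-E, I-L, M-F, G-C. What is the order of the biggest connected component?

Starting from A we can reach A, B, C, D, E, F, G, H, I, J, K, L, M. That is one component of size 13.
The largest has 13 vertices.

13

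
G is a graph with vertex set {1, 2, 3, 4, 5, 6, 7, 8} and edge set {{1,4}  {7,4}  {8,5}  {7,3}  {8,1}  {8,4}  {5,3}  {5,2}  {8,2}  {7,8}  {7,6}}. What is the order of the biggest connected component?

8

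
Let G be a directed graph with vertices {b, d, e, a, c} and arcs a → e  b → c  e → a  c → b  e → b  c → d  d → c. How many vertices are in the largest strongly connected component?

3

{b, c, d} are all mutually reachable — one SCC of size 3.
{a, e} are all mutually reachable — one SCC of size 2.
The largest has 3 vertices.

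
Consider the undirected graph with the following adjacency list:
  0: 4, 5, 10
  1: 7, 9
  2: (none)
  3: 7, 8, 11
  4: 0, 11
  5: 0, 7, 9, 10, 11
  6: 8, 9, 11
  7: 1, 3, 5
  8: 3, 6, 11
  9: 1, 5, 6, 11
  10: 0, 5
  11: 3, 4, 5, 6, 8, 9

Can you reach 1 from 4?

From 4 we can reach 0, 1, 3, 4, 5, 6, 7, 8, 9, 10, 11, which includes 1.

Yes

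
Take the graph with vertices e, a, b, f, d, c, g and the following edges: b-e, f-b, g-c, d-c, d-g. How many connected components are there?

a is isolated — a component by itself.
Starting from b we can reach b, e, f. That is one component of size 3.
Starting from c we can reach c, d, g. That is one component of size 3.
Total: 3 components.

3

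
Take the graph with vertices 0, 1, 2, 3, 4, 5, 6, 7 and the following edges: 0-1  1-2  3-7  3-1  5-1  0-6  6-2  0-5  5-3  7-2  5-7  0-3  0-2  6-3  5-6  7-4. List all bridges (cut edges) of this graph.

The edges on the cycle 5-6-2-7-5 are not bridges since each lies on that cycle.
But removing 4-7 disconnects 4 from 7 — this is a bridge.

4-7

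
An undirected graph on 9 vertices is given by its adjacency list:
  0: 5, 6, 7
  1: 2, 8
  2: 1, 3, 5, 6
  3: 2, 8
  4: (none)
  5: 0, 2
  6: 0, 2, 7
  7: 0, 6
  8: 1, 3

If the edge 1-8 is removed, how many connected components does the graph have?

2

1 and 8 are still connected via 1-2-3-8, so the component count stays at 2.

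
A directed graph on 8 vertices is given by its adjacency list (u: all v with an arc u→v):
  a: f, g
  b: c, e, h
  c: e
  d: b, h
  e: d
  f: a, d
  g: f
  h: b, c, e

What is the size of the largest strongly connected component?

5

{b, c, d, e, h} are all mutually reachable — one SCC of size 5.
{a, f, g} are all mutually reachable — one SCC of size 3.
The largest has 5 vertices.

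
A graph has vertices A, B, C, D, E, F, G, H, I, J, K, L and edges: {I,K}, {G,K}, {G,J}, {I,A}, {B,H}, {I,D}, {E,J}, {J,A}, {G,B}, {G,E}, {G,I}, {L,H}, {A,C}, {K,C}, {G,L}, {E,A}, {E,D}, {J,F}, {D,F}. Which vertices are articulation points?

G

Removing G increases the component count from 1 to 2, so G is a cut vertex.
By contrast removing J leaves 1 component; it is not a cut vertex. No other vertex is a cut vertex either.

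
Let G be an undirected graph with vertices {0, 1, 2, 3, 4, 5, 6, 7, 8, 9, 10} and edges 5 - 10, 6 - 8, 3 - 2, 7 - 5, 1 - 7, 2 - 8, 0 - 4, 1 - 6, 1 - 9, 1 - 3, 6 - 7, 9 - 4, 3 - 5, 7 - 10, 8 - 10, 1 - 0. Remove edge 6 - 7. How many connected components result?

6 and 7 are still connected via 6-1-7, so the component count stays at 1.

1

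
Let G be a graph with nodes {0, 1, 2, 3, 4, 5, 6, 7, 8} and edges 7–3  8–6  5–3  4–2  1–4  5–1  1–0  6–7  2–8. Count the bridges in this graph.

The edges on the cycle 5-1-4-2-8-6-7-3-5 are not bridges since each lies on that cycle.
But removing 0–1 disconnects 0 from 1 — this is a bridge.

1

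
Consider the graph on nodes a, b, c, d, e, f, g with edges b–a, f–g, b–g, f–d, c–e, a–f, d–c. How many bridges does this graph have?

The edges on the cycle b-a-f-g-b are not bridges since each lies on that cycle.
But removing d–c disconnects d from c; removing f–d disconnects f from d; removing c–e disconnects c from e — these are bridges.
That makes 3 bridges.

3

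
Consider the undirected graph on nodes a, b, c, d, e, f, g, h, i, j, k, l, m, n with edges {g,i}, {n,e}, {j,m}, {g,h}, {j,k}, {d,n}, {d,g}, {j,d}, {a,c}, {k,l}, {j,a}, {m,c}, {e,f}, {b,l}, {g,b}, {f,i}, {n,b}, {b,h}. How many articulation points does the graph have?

Removing j increases the component count from 1 to 2, so j is a cut vertex.
By contrast removing c leaves 1 component; it is not a cut vertex. No other vertex is a cut vertex either.

1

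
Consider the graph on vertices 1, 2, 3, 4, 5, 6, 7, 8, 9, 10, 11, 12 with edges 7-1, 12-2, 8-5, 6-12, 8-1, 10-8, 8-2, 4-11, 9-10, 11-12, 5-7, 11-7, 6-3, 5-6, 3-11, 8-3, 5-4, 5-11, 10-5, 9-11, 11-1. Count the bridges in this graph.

0

The edges on the cycle 8-5-6-12-2-8 are not bridges since each lies on that cycle.
Every edge lies on some cycle, so there are no bridges.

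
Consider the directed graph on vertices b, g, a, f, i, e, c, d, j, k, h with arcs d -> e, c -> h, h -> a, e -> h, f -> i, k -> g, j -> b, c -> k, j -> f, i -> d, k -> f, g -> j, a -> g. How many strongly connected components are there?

{a, d, e, f, g, h, i, j} are all mutually reachable — one SCC of size 8.
{k} is an SCC by itself.
{c} is an SCC by itself.
{b} is an SCC by itself.
That gives 4 strongly connected components.

4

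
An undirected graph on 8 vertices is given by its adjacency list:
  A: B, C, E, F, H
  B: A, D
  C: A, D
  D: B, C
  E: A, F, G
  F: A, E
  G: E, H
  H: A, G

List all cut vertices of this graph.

A

Removing A increases the component count from 1 to 2, so A is a cut vertex.
By contrast removing C leaves 1 component; it is not a cut vertex. No other vertex is a cut vertex either.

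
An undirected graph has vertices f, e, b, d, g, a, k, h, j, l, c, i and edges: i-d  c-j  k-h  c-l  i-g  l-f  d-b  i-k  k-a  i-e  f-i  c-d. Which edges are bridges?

The edges on the cycle c-l-f-i-d-c are not bridges since each lies on that cycle.
But removing k-a disconnects k from a; removing c-j disconnects c from j; removing e-i disconnects e from i; removing k-i disconnects k from i — these are bridges.
In total 7 edges are bridges.

a-k, b-d, c-j, e-i, g-i, h-k, i-k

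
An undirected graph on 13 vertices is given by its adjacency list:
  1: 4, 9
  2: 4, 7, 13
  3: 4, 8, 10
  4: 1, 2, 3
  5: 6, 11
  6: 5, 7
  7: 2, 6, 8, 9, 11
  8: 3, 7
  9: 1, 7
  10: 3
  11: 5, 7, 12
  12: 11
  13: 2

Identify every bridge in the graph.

The edges on the cycle 7-11-5-6-7 are not bridges since each lies on that cycle.
But removing 2-13 disconnects 2 from 13; removing 11-12 disconnects 11 from 12; removing 3-10 disconnects 3 from 10 — these are bridges.

10-3, 11-12, 13-2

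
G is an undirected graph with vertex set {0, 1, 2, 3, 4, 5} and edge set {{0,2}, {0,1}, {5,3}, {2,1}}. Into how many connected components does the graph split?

3

4 is isolated — a component by itself.
Starting from 3 we can reach 3, 5. That is one component of size 2.
Starting from 0 we can reach 0, 1, 2. That is one component of size 3.
Total: 3 components.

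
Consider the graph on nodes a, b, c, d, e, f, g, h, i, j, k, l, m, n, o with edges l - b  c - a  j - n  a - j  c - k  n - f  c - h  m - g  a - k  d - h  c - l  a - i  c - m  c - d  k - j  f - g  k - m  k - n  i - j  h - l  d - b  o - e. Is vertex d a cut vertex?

No

Deleting d leaves 2 components (was 2), so d is not a cut vertex.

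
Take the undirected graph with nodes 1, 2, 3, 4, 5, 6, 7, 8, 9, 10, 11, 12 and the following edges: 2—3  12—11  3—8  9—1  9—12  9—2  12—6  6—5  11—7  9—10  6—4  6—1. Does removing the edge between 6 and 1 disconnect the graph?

After removing 6—1, the path 6-12-9-1 still connects them, so the edge is not a bridge.

No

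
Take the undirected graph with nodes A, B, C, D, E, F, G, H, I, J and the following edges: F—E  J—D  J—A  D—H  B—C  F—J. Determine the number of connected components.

4

I is isolated — a component by itself.
G is isolated — a component by itself.
Starting from B we can reach B, C. That is one component of size 2.
Starting from A we can reach A, D, E, F, H, J. That is one component of size 6.
Total: 4 components.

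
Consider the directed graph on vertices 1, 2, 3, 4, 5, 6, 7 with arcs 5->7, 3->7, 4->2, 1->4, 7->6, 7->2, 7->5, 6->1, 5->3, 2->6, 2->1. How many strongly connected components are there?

2

{1, 2, 4, 6} are all mutually reachable — one SCC of size 4.
{3, 5, 7} are all mutually reachable — one SCC of size 3.
That gives 2 strongly connected components.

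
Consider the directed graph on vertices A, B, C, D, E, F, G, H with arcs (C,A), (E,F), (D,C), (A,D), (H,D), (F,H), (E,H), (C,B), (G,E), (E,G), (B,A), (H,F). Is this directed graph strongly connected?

There is no directed path from B to H, so the graph is not strongly connected.

No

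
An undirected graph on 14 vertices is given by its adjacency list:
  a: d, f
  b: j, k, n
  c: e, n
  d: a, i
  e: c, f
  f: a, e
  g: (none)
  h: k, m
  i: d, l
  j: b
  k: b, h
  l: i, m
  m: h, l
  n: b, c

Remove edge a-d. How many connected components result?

a and d are still connected via a-f-e-c-n-b-k-h-m-l-i-d, so the component count stays at 2.

2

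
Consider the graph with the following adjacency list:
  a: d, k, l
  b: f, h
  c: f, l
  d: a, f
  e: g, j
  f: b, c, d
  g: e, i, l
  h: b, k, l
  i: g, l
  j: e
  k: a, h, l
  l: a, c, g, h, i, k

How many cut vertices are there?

Removing e increases the component count from 1 to 2, so e is a cut vertex.
Removing g increases the component count from 1 to 2, so g is a cut vertex.
Removing l increases the component count from 1 to 2, so l is a cut vertex.
By contrast removing h leaves 1 component; it is not a cut vertex. No other vertex is a cut vertex either.

3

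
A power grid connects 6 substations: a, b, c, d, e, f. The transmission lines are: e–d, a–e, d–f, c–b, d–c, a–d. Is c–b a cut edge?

Yes

Removing c–b leaves no path between c and b: the component count goes from 1 to 2. So it is a bridge.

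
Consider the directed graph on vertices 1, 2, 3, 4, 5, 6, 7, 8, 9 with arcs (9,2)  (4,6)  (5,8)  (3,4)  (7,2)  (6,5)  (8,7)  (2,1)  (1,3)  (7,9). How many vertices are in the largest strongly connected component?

{1, 2, 3, 4, 5, 6, 7, 8, 9} are all mutually reachable — one SCC of size 9.
The largest has 9 vertices.

9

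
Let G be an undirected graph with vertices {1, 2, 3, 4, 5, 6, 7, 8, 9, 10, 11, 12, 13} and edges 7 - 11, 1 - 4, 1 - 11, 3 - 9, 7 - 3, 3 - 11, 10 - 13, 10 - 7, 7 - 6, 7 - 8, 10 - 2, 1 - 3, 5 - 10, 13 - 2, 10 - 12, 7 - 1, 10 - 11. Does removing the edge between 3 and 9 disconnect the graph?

Removing 3 - 9 leaves no path between 3 and 9: the component count goes from 1 to 2. So it is a bridge.

Yes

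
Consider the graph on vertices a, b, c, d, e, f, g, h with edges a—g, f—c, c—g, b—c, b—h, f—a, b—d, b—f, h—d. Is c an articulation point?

Deleting c leaves 2 components (was 2), so c is not a cut vertex.

No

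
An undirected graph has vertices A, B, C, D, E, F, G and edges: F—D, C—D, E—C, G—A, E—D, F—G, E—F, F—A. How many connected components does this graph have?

B is isolated — a component by itself.
Starting from A we can reach A, C, D, E, F, G. That is one component of size 6.
Total: 2 components.

2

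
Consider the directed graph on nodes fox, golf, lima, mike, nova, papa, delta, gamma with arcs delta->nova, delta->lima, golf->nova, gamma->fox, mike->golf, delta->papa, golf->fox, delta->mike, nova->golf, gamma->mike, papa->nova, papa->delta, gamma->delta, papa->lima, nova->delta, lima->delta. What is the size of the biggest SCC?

{golf, lima, mike, nova, papa, delta} are all mutually reachable — one SCC of size 6.
{gamma} is an SCC by itself.
{fox} is an SCC by itself.
The largest has 6 vertices.

6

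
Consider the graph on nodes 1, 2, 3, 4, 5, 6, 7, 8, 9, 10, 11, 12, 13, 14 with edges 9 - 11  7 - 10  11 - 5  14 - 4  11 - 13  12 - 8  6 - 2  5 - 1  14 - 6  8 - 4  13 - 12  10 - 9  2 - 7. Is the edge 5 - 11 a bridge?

Removing 5 - 11 leaves no path between 5 and 11: the component count goes from 2 to 3. So it is a bridge.

Yes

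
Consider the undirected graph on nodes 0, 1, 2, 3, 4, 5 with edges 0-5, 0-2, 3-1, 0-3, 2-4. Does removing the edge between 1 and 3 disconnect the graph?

Removing 1-3 leaves no path between 1 and 3: the component count goes from 1 to 2. So it is a bridge.

Yes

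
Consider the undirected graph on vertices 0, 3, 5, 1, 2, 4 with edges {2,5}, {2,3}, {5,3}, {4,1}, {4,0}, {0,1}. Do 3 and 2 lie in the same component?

Yes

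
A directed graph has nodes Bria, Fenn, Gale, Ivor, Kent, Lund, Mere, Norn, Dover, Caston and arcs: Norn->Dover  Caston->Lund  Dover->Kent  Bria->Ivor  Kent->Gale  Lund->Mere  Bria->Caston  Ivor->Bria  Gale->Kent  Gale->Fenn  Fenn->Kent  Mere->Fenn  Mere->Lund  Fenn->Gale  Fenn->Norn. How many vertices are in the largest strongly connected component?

{Fenn, Gale, Kent, Norn, Dover} are all mutually reachable — one SCC of size 5.
{Bria, Ivor} are all mutually reachable — one SCC of size 2.
{Lund, Mere} are all mutually reachable — one SCC of size 2.
{Caston} is an SCC by itself.
The largest has 5 vertices.

5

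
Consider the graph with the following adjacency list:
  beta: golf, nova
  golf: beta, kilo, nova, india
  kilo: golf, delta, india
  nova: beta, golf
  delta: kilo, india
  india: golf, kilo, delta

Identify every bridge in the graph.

The edges on the cycle golf-nova-beta-golf are not bridges since each lies on that cycle.
Every edge lies on some cycle, so there are no bridges.

none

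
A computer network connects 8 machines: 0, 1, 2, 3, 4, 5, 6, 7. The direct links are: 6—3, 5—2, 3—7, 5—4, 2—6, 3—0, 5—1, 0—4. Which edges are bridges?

1-5, 3-7

The edges on the cycle 5-2-6-3-0-4-5 are not bridges since each lies on that cycle.
But removing 5—1 disconnects 5 from 1; removing 3—7 disconnects 3 from 7 — these are bridges.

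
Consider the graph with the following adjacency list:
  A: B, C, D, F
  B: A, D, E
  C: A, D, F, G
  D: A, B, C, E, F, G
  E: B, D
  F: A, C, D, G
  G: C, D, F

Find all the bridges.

The edges on the cycle B-D-E-B are not bridges since each lies on that cycle.
Every edge lies on some cycle, so there are no bridges.

none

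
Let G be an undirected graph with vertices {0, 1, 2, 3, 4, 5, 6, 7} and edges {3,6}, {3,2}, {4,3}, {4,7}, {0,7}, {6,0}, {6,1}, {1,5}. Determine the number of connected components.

Starting from 0 we can reach 0, 1, 2, 3, 4, 5, 6, 7. That is one component of size 8.
Total: 1 component.

1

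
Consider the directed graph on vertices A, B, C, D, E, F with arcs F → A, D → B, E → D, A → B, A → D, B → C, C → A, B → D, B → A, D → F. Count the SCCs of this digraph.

2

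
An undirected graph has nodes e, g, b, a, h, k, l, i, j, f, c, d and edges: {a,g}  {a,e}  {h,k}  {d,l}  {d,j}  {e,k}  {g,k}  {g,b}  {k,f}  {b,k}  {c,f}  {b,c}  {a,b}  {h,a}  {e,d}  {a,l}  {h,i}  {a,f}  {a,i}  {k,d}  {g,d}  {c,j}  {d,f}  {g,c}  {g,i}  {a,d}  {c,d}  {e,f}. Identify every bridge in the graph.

The edges on the cycle e-k-d-f-e are not bridges since each lies on that cycle.
Every edge lies on some cycle, so there are no bridges.

none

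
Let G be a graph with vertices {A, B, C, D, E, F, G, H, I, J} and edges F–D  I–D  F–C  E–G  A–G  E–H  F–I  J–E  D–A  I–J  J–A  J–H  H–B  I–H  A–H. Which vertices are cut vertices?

F, H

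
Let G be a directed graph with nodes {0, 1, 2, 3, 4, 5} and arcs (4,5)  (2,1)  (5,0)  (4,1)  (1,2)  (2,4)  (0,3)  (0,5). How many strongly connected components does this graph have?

3

{1, 2, 4} are all mutually reachable — one SCC of size 3.
{0, 5} are all mutually reachable — one SCC of size 2.
{3} is an SCC by itself.
That gives 3 strongly connected components.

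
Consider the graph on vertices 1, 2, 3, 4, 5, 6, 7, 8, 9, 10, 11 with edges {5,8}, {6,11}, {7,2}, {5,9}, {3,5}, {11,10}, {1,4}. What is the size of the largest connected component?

Starting from 2 we can reach 2, 7. That is one component of size 2.
Starting from 1 we can reach 1, 4. That is one component of size 2.
Starting from 6 we can reach 6, 10, 11. That is one component of size 3.
Starting from 3 we can reach 3, 5, 8, 9. That is one component of size 4.
The largest has 4 vertices.

4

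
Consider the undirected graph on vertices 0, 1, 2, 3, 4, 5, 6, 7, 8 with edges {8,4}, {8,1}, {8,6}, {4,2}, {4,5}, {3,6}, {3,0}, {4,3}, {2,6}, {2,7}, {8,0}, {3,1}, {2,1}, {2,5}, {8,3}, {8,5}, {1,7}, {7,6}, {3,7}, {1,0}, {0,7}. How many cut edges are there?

The edges on the cycle 8-4-2-6-8 are not bridges since each lies on that cycle.
Every edge lies on some cycle, so there are no bridges.

0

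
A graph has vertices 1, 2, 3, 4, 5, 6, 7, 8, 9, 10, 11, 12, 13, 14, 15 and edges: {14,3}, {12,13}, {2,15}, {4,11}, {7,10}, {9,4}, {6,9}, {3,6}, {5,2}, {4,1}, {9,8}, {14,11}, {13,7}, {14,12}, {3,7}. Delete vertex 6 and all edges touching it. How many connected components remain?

2

With 6 gone, the remaining components are: {2, 5, 15}; {1, 3, 4, 7, 8, 9, 10, 11, 12, 13, 14}.
That is 2 components.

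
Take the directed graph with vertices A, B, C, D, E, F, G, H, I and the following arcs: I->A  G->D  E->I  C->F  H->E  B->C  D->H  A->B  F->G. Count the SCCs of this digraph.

{A, B, C, D, E, F, G, H, I} are all mutually reachable — one SCC of size 9.
That gives 1 strongly connected component.

1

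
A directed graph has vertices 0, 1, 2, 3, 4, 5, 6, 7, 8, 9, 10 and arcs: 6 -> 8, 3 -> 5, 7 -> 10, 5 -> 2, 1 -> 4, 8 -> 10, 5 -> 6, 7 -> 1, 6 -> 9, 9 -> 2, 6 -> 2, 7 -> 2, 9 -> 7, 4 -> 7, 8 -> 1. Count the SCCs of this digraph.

9

{1, 4, 7} are all mutually reachable — one SCC of size 3.
{2} is an SCC by itself.
{3} is an SCC by itself.
{5} is an SCC by itself.
{9} is an SCC by itself.
(and 4 more singleton SCCs)
That gives 9 strongly connected components.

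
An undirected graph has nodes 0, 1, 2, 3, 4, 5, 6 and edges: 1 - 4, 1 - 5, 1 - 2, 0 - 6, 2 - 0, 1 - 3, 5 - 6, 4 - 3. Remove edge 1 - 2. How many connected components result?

1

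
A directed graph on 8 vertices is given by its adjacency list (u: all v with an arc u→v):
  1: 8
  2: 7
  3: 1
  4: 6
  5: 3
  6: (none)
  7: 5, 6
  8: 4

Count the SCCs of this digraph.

{6} is an SCC by itself.
{3} is an SCC by itself.
{1} is an SCC by itself.
{2} is an SCC by itself.
{8} is an SCC by itself.
(and 3 more singleton SCCs)
That gives 8 strongly connected components.

8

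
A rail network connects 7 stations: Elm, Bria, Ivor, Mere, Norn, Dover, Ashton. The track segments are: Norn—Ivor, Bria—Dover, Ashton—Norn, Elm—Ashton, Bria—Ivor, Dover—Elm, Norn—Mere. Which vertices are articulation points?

Norn

Removing Norn increases the component count from 1 to 2, so Norn is a cut vertex.
By contrast removing Dover leaves 1 component; it is not a cut vertex. No other vertex is a cut vertex either.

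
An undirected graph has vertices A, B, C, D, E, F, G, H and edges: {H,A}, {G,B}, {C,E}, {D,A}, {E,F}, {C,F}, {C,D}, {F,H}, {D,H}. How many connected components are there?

2

Starting from B we can reach B, G. That is one component of size 2.
Starting from A we can reach A, C, D, E, F, H. That is one component of size 6.
Total: 2 components.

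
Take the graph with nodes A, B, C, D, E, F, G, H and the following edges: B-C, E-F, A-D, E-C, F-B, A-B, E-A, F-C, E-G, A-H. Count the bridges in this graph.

The edges on the cycle E-F-B-C-E are not bridges since each lies on that cycle.
But removing D-A disconnects D from A; removing H-A disconnects H from A; removing G-E disconnects G from E — these are bridges.
That makes 3 bridges.

3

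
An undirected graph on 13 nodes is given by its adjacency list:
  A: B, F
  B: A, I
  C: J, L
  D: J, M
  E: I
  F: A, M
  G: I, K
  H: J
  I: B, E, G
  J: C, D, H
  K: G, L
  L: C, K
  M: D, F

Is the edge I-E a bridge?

Removing I-E leaves no path between I and E: the component count goes from 1 to 2. So it is a bridge.

Yes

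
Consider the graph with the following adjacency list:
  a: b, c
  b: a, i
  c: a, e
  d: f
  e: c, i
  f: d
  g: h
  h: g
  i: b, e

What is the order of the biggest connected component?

5

Starting from d we can reach d, f. That is one component of size 2.
Starting from g we can reach g, h. That is one component of size 2.
Starting from a we can reach a, b, c, e, i. That is one component of size 5.
The largest has 5 vertices.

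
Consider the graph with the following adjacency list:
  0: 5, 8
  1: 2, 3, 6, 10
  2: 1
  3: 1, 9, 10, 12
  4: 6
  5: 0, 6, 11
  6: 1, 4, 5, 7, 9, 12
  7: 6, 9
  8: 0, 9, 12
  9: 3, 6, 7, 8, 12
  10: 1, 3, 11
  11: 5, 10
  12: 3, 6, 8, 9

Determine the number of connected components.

1

Starting from 0 we can reach 0, 1, 2, 3, 4, 5, 6, 7, 8, 9, 10, 11, 12. That is one component of size 13.
Total: 1 component.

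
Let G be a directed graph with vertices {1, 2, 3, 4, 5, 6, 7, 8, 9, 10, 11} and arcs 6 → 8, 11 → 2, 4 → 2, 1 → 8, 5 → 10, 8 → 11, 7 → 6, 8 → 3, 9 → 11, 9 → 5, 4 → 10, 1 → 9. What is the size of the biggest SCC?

1

{2} is an SCC by itself.
{6} is an SCC by itself.
{7} is an SCC by itself.
{10} is an SCC by itself.
{5} is an SCC by itself.
(and 6 more singleton SCCs)
The largest has 1 vertex.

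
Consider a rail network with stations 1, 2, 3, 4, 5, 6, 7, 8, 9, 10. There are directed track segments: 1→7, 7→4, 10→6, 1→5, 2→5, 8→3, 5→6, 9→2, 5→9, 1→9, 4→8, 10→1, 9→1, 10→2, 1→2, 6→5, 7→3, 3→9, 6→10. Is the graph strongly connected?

Yes

From 9 we can reach every vertex (1, 2, 3, 4, 5, 6, 7, 8, 9, 10), and every vertex can reach 9 (1, 2, 3, 4, 5, 6, 7, 8, 9, 10). So the whole graph is one strongly connected component.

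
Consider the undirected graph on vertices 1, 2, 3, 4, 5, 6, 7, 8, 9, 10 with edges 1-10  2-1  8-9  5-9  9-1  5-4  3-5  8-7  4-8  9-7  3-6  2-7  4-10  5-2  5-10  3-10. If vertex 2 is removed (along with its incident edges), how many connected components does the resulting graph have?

1

With 2 gone, the remaining components are: {1, 3, 4, 5, 6, 7, 8, 9, 10}.
That is 1 component.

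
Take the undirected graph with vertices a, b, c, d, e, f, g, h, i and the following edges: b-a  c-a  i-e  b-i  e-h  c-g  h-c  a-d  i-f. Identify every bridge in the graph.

a-d, c-g, f-i

The edges on the cycle b-i-e-h-c-a-b are not bridges since each lies on that cycle.
But removing i-f disconnects i from f; removing g-c disconnects g from c; removing a-d disconnects a from d — these are bridges.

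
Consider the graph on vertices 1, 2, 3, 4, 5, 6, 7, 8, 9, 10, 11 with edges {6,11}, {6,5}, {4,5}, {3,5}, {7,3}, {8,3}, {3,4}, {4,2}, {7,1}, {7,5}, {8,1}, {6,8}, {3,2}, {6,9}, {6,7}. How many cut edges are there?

The edges on the cycle 3-4-2-3 are not bridges since each lies on that cycle.
But removing 9–6 disconnects 9 from 6; removing 11–6 disconnects 11 from 6 — these are bridges.
That makes 2 bridges.

2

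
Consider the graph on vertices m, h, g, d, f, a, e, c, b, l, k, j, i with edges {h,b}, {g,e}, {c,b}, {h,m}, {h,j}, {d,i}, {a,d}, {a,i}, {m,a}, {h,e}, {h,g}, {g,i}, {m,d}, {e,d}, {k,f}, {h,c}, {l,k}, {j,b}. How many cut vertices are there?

Removing h increases the component count from 2 to 3, so h is a cut vertex.
Removing k increases the component count from 2 to 3, so k is a cut vertex.
By contrast removing b leaves 2 components; it is not a cut vertex. No other vertex is a cut vertex either.

2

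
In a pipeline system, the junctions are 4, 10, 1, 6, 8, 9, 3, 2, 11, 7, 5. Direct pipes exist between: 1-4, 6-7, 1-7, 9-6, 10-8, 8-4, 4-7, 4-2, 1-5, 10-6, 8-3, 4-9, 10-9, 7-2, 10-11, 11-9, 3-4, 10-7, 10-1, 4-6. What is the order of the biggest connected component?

Starting from 1 we can reach 1, 2, 3, 4, 5, 6, 7, 8, 9, 10, 11. That is one component of size 11.
The largest has 11 vertices.

11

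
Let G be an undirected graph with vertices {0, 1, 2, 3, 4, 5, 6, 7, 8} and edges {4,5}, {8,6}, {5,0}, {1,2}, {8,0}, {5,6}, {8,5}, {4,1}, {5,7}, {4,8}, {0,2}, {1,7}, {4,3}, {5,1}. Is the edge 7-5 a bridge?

After removing 7-5, the path 7-1-5 still connects them, so the edge is not a bridge.

No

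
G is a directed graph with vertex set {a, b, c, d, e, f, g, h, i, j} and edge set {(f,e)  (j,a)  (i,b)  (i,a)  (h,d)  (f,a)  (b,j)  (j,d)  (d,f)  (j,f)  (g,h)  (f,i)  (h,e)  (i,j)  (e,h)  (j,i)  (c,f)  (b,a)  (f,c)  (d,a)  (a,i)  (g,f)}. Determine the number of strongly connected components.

{a, b, c, d, e, f, h, i, j} are all mutually reachable — one SCC of size 9.
{g} is an SCC by itself.
That gives 2 strongly connected components.

2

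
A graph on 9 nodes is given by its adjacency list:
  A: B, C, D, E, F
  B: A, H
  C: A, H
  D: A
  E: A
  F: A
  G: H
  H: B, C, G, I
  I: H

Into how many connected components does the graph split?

1

Starting from A we can reach A, B, C, D, E, F, G, H, I. That is one component of size 9.
Total: 1 component.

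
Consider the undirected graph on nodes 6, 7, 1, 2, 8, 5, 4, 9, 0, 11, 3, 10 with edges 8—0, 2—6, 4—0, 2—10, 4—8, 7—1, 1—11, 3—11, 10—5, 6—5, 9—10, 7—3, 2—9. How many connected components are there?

3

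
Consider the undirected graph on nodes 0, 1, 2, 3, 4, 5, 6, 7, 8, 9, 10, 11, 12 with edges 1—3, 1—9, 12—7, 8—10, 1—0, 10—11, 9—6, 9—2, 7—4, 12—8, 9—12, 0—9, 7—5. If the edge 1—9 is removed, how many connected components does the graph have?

1

1 and 9 are still connected via 1-0-9, so the component count stays at 1.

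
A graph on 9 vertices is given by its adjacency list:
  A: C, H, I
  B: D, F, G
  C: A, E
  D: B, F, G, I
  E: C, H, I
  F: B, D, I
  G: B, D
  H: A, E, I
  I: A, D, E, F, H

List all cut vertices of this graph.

Removing I increases the component count from 1 to 2, so I is a cut vertex.
By contrast removing D leaves 1 component; it is not a cut vertex. No other vertex is a cut vertex either.

I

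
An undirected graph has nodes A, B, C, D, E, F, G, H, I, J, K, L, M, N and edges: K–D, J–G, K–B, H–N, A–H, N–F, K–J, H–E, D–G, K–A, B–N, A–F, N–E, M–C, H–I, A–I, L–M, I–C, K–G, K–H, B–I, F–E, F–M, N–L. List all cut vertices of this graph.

Removing K increases the component count from 1 to 2, so K is a cut vertex.
By contrast removing J leaves 1 component; it is not a cut vertex. No other vertex is a cut vertex either.

K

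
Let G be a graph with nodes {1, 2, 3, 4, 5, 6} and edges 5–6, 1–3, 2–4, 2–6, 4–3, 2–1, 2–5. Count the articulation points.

1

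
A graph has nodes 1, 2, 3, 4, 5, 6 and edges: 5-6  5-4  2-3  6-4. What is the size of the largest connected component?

3

1 is isolated — a component by itself.
Starting from 2 we can reach 2, 3. That is one component of size 2.
Starting from 4 we can reach 4, 5, 6. That is one component of size 3.
The largest has 3 vertices.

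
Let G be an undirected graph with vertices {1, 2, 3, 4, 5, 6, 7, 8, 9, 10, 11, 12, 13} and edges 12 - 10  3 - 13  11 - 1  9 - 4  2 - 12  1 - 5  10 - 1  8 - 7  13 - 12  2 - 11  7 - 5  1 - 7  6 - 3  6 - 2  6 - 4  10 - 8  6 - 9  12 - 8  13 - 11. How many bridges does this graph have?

0

The edges on the cycle 6-9-4-6 are not bridges since each lies on that cycle.
Every edge lies on some cycle, so there are no bridges.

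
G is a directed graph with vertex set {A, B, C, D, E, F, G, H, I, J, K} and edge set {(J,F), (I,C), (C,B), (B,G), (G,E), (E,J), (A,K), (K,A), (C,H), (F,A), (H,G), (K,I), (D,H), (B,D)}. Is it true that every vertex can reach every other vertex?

Yes

From A we can reach every vertex (A, B, C, D, E, F, G, H, I, J, K), and every vertex can reach A (A, B, C, D, E, F, G, H, I, J, K). So the whole graph is one strongly connected component.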